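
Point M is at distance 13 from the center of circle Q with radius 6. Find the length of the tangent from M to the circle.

tangent = √(d² - r²) = √(13² - 6²) = √(169 - 36) = √133 = sqrt(133)

sqrt(133)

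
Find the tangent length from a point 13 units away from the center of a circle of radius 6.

Let T be the point of tangency. Then CT ⊥ XT (radius ⊥ tangent).
In right triangle CTX: CX² = CT² + XT²
13² = 6² + XT²
XT² = 133, XT = sqrt(133)

sqrt(133)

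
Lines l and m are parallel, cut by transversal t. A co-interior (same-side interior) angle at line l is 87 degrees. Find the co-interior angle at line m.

Co-interior angles sum to 180: 180 - 87 = 93 degrees.

93 degrees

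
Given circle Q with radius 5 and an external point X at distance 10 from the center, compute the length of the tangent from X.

Let T be the point of tangency. Then QT ⊥ XT (radius ⊥ tangent).
In right triangle QTX: QX² = QT² + XT²
10² = 5² + XT²
XT² = 75, XT = 5*sqrt(3)

5*sqrt(3)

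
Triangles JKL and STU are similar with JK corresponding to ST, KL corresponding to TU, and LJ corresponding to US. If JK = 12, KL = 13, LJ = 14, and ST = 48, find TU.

Similar triangles have proportional sides. Setting up the proportion:
ST / JK = TU / KL
48 / 12 = TU / 13
TU = 13 * 48 / 12 = 52.

52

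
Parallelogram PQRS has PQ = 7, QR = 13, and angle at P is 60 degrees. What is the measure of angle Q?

In a parallelogram, consecutive angles are supplementary (sum to 180°).
angle Q = 180 - angle P
angle Q = 180 - 60
angle Q = 120 degrees

120 degrees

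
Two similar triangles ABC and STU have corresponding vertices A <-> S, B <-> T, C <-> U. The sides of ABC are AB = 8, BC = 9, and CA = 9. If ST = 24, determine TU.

Since the triangles are similar, the ratio of corresponding sides is constant.
Scale factor k = ST / AB = 24 / 8 = 3
TU = k * BC = 3 * 9 = 27

27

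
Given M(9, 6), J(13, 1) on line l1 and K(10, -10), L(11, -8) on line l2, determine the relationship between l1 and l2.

Slope of line 1: m1 = (1 - 6)/(13 - 9) = -5/4 = -5/4
Slope of line 2: m2 = (-8 - -10)/(11 - 10) = 2/1 = 2
For parallel lines we need equal slopes: -5/4 != 2.
For perpendicular lines we need m1*m2 = -1: (-5/4)(2) = -5/2 != -1.
Since neither condition holds, the lines are neither parallel nor perpendicular.

Neither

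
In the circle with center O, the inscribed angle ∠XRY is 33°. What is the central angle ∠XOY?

By the inscribed angle theorem, the central angle is twice the inscribed angle.
Central angle = 2 × 33° = 66°

66°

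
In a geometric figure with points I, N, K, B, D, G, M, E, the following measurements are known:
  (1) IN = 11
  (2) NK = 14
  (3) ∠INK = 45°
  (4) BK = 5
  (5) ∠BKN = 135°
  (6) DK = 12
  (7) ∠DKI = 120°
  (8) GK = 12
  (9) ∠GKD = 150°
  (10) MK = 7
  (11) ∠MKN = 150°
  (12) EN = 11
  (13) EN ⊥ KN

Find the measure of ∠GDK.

Step 1: By the law of cosines on triangle DKG: DG² = 12² + 12² − 2·12·12·cos(150°) = 537.42, so DG ≈ 23.18.
Step 2: By the inverse law of cosines on triangle GDK: cos(∠GDK) = (23.18² + 12² − 12²) / (2·23.18·12) = 537.42/556.37 = 0.9659, so ∠GDK = 15°.

Therefore, the measure of angle ∠GDK = 15°.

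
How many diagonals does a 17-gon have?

Total line segments between 17 vertices = C(17,2) = 136.
Subtract the 17 sides: 136 - 17 = 119 diagonals.

119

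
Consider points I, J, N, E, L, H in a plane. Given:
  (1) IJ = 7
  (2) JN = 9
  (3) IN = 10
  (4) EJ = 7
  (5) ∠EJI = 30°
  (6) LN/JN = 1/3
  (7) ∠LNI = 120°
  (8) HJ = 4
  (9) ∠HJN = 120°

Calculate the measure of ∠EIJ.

Step 1: By the law of cosines on triangle IJE: IE² = 7² + 7² − 2·7·7·cos(30°) = 13.13, so IE ≈ 3.62.
Step 2: By the inverse law of cosines on triangle EIJ: cos(∠EIJ) = (3.62² + 7² − 7²) / (2·3.62·7) = 13.13/50.73 = 0.2588, so ∠EIJ = 75°.

Therefore, the measure of angle ∠EIJ = 75°.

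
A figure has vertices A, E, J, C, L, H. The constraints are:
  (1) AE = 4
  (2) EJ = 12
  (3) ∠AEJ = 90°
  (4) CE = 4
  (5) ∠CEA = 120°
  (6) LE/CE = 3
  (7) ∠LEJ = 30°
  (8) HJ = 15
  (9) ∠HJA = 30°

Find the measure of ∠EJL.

From the given relations: LE = 3·CE = 3·4 = 12.
Step 1: By the law of cosines on triangle JEL: JL² = 12² + 12² − 2·12·12·cos(30°) = 38.58, so JL ≈ 6.21.
Step 2: By the inverse law of cosines on triangle EJL: cos(∠EJL) = (12² + 6.21² − 12²) / (2·12·6.21) = 38.58/149.08 = 0.2588, so ∠EJL = 75°.

Therefore, the measure of angle ∠EJL = 75°.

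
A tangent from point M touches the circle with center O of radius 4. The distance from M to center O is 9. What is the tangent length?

tangent = √(d² - r²) = √(9² - 4²) = √(81 - 16) = √65 = sqrt(65)

sqrt(65)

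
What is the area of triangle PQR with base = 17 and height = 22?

A triangle's area is half the area of a rectangle with the same base and height.
Area = (1/2) * 17 * 22 = 187.

187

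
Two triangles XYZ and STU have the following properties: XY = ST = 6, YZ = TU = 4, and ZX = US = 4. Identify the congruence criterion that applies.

The given information matches SSS: All three pairs of corresponding sides are equal (Side-Side-Side).

SSS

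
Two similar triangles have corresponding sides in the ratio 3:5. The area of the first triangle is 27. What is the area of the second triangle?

The ratio of areas of similar triangles = (side ratio)^2.
Side ratio = 3:5, so area ratio = 9:25.
Area of the second triangle / Area of the first triangle = 25/9
Area of the second triangle = 27 * 25/9 = 75

75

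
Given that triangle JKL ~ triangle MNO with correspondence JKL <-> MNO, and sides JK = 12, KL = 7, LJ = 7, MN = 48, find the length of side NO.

Since the triangles are similar, the ratio of corresponding sides is constant.
Scale factor k = MN / JK = 48 / 12 = 4
NO = k * KL = 4 * 7 = 28

28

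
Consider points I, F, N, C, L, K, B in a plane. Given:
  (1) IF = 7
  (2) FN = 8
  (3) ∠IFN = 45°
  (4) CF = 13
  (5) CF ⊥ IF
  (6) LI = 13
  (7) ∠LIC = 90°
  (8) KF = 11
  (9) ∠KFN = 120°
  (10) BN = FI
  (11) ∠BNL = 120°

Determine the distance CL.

Step 1: By the law of cosines on triangle CFI: CI² = 13² + 7² − 2·13·7·cos(90°) = 218, so CI ≈ 14.76.
Step 2: By the law of cosines on triangle CIL: CL² = 14.76² + 13² − 2·14.76·13·cos(90°) = 387, so CL = 3·√43.

Therefore, the length of CL = 3·√43.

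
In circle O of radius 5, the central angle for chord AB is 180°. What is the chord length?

Chord length = 2r sin(θ/2)
= 2 × 5 × sin(180°/2)
= 2 × 5 × sin(90°)
= 10

10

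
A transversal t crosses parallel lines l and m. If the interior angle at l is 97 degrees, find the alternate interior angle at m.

Alternate interior angles formed by parallel lines and a transversal are equal.
The given angle is 97 degrees.
The alternate interior angle = 97 degrees.

97 degrees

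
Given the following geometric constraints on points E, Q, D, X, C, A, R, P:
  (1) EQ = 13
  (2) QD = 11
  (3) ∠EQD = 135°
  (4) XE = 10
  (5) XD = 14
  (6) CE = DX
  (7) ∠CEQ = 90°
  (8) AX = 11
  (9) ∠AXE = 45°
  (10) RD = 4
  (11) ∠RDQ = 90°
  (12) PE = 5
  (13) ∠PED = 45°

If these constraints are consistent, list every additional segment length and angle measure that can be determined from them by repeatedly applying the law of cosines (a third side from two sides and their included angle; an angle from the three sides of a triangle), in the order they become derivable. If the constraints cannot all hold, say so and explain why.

The constraints are consistent. Derivable facts, in order:
After 1 step:
- EA ≈ 8.09
- ED ≈ 22.19
- QC ≈ 19.1
- QR = √137
After 2 steps:
- DP ≈ 18.98
- ∠AEX = 74.06°
- ∠CQE = 47.12°
- ∠DEQ = 20.52°
- ∠DEX = 26.75°
- ∠DQR = 19.98°
- ∠DRQ = 70.02°
- ∠DXE = 134.49°
- ∠EAX = 60.94°
- ∠ECQ = 42.88°
- ∠EDQ = 24.48°
- ∠EDX = 18.75°
After 3 steps:
- ∠DPE = 124.27°
- ∠EDP = 10.73°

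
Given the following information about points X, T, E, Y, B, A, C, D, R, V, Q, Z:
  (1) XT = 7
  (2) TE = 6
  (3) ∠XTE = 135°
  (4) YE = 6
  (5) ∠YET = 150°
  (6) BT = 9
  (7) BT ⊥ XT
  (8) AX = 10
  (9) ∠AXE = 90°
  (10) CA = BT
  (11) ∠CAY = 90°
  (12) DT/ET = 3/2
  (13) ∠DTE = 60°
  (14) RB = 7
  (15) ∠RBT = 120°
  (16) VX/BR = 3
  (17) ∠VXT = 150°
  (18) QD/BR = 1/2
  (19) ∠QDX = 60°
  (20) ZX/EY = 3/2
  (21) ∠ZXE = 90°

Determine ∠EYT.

Step 1: By the law of cosines on triangle YET: YT² = 6² + 6² − 2·6·6·cos(150°) = 134.35, so YT ≈ 11.59.
Step 2: By the inverse law of cosines on triangle EYT: cos(∠EYT) = (6² + 11.59² − 6²) / (2·6·11.59) = 134.35/139.09 = 0.9659, so ∠EYT = 15°.

Therefore, the measure of angle ∠EYT = 15°.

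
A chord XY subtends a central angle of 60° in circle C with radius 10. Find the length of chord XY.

Chord = 2(10) sin(30°) = 10

10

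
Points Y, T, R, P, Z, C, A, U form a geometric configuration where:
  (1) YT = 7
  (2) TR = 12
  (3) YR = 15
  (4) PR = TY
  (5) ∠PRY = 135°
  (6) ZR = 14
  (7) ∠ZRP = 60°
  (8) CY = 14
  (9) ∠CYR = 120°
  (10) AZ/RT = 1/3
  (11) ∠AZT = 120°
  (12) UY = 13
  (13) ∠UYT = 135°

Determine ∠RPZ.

From the given relations: PR = TY = 7.
Step 1: By the law of cosines on triangle PRZ: PZ² = 7² + 14² − 2·7·14·cos(60°) = 147, so PZ = 7·√3.
Step 2: By the inverse law of cosines on triangle RPZ: cos(∠RPZ) = (7² + (7·√3)² − 14²) / (2·7·7·√3) = 0/169.74 = 0, so ∠RPZ = 90°.

Therefore, the measure of angle ∠RPZ = 90°.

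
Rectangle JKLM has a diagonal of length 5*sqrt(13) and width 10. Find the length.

b = sqrt(d^2 - a^2) = sqrt(325 - 100) = sqrt(225) = 15

15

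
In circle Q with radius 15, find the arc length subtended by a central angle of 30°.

Arc length = 2π(15)(1/12) = 5*pi/2

5*pi/2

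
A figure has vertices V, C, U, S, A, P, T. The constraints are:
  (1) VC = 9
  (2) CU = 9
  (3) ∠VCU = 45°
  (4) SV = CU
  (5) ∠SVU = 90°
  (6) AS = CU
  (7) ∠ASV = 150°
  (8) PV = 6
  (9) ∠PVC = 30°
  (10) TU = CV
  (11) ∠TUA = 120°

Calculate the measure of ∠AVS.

From the given relations: SV = CU = 9; AS = CU = 9.
Step 1: By the law of cosines on triangle VSA: VA² = 9² + 9² − 2·9·9·cos(150°) = 302.3, so VA ≈ 17.39.
Step 2: By the inverse law of cosines on triangle AVS: cos(∠AVS) = (17.39² + 9² − 9²) / (2·17.39·9) = 302.3/312.96 = 0.9659, so ∠AVS = 15°.

Therefore, the measure of angle ∠AVS = 15°.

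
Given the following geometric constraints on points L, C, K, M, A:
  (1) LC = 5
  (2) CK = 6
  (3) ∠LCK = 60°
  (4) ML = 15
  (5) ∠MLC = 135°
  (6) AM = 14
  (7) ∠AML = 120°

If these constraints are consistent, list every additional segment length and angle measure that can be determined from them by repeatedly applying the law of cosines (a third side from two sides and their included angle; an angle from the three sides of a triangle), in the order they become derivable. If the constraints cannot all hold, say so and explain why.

The constraints are consistent. Derivable facts, in order:
After 1 step:
- CM ≈ 18.87
- LA ≈ 25.12
- LK = √31
After 2 steps:
- ∠ALM = 28.86°
- ∠CKL = 51.05°
- ∠CLK = 68.95°
- ∠CML = 10.8°
- ∠LAM = 31.14°
- ∠LCM = 34.2°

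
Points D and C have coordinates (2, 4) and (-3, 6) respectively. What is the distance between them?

The horizontal distance is |-3 - 2| = 5 and the vertical distance is |6 - 4| = 2.
By the Pythagorean theorem, d = sqrt(5^2 + 2^2) = sqrt(29).

sqrt(29)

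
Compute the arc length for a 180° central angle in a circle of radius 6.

The full circumference is 2πr = 2π(6) = 12*pi.
The arc spans 180° out of 360°, which is a fraction of 1/2.
Arc length = 12*pi × 1/2 = 6*pi.

6*pi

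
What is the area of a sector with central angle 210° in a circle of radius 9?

Sector area = πr² × θ/360
= π × 9² × 7/12
= π × 81 × 7/12
= 189*pi/4

189*pi/4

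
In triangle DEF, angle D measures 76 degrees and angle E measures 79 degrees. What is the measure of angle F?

Let angle F = x. Then 76 + 79 + x = 180.
x = 180 - 155 = 25 degrees.

25 degrees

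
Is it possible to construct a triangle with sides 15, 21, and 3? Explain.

No.
The triangle inequality is violated: 15 + 3 = 18 ≤ 21.
These lengths cannot form a triangle.

No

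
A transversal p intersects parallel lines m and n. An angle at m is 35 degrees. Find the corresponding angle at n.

Corresponding angles formed by parallel lines and a transversal are equal.
The given angle is 35 degrees.
The corresponding angle = 35 degrees.

35 degrees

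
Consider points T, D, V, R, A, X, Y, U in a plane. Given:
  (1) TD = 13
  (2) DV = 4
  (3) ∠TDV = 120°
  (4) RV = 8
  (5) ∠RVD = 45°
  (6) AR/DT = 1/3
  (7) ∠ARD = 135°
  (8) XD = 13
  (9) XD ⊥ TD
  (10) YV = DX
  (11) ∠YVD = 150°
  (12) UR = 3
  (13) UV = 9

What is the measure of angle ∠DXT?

Step 1: By the law of cosines on triangle XDT: XT² = 13² + 13² − 2·13·13·cos(90°) = 338, so XT = 13·√2.
Step 2: By the inverse law of cosines on triangle DXT: cos(∠DXT) = (13² + (13·√2)² − 13²) / (2·13·13·√2) = 338/478 = 0.7071, so ∠DXT = 45°.

Therefore, the measure of angle ∠DXT = 45°.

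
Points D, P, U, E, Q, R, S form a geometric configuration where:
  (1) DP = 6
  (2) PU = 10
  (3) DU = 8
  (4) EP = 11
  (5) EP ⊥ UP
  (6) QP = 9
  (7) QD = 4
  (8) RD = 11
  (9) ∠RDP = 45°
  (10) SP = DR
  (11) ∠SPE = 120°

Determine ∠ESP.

From the given relations: SP = DR = 11.
Step 1: By the law of cosines on triangle SPE: SE² = 11² + 11² − 2·11·11·cos(120°) = 363, so SE = 11·√3.
Step 2: By the inverse law of cosines on triangle ESP: cos(∠ESP) = ((11·√3)² + 11² − 11²) / (2·11·√3·11) = 363/419.16 = 0.866, so ∠ESP = 30°.

Therefore, the measure of angle ∠ESP = 30°.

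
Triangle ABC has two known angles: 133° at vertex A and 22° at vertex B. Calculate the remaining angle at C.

Let angle C = x. Then 133 + 22 + x = 180.
x = 180 - 155 = 25 degrees.

25 degrees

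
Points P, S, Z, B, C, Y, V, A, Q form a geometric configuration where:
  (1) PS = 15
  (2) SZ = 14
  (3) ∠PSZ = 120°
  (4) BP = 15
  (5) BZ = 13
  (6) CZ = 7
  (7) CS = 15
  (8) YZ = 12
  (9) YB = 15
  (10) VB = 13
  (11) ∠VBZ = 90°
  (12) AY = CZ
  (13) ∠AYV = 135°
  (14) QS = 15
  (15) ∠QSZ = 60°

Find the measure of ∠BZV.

Step 1: By the law of cosines on triangle ZBV: ZV² = 13² + 13² − 2·13·13·cos(90°) = 338, so ZV = 13·√2.
Step 2: By the inverse law of cosines on triangle BZV: cos(∠BZV) = (13² + (13·√2)² − 13²) / (2·13·13·√2) = 338/478 = 0.7071, so ∠BZV = 45°.

Therefore, the measure of angle ∠BZV = 45°.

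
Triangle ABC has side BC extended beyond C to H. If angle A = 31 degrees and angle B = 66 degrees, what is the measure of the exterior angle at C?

Exterior angle = 31 + 66 = 97 degrees (exterior angle theorem).

97 degrees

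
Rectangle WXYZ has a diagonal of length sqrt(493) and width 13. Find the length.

The diagonal of a rectangle forms a right triangle with the two sides.
Rearranging the Pythagorean theorem: missing side = sqrt(d^2 - known^2).
= sqrt(493 - 169) = sqrt(324) = 18.

18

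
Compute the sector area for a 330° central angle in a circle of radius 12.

Sector area = π(12²)(11/12) = 132*pi

132*pi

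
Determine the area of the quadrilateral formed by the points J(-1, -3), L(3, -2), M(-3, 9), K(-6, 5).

Shoelace: sum of cross terms = 94, Area = (1/2)|94| = 47

47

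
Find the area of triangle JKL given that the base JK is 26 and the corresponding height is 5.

A triangle's area is half the area of a rectangle with the same base and height.
Area = (1/2) * 26 * 5 = 65.

65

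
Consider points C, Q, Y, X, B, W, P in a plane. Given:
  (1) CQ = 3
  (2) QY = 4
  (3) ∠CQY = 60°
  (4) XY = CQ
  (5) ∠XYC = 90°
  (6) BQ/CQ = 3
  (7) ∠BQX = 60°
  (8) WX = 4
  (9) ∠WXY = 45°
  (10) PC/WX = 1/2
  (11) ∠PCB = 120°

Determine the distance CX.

From the given relations: XY = CQ = 3.
Step 1: By the law of cosines on triangle CQY: CY² = 3² + 4² − 2·3·4·cos(60°) = 13, so CY = √13.
Step 2: By the law of cosines on triangle CYX: CX² = √13² + 3² − 2·√13·3·cos(90°) = 22, so CX = √22.

Therefore, the length of CX = √22.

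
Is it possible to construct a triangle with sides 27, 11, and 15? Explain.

The longest side is 27. The other two sides sum to 11 + 15 = 26.
Since 26 ≤ 27, the two shorter sides cannot reach around to close the triangle.

No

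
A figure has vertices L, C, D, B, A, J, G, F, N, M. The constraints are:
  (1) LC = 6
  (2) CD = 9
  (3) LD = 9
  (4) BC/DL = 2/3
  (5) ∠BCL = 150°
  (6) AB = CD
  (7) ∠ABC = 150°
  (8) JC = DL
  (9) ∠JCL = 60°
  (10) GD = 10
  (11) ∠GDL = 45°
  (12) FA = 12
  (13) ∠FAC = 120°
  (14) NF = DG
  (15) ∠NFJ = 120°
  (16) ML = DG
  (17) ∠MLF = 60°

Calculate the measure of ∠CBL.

From the given relations: BC = 2/3·DL = 2/3·9 = 6.
Step 1: By the law of cosines on triangle BCL: BL² = 6² + 6² − 2·6·6·cos(150°) = 134.35, so BL ≈ 11.59.
Step 2: By the inverse law of cosines on triangle CBL: cos(∠CBL) = (6² + 11.59² − 6²) / (2·6·11.59) = 134.35/139.09 = 0.9659, so ∠CBL = 15°.

Therefore, the measure of angle ∠CBL = 15°.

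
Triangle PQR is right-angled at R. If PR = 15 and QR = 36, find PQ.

PQ = sqrt(15^2 + 36^2) = sqrt(1521) = 39

39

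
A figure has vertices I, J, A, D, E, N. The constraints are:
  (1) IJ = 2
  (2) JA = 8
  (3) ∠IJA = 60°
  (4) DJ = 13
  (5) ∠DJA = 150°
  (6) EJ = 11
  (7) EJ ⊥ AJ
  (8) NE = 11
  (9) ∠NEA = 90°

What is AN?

Step 1: By the law of cosines on triangle EJA: EA² = 11² + 8² − 2·11·8·cos(90°) = 185, so EA = √185.
Step 2: By the law of cosines on triangle AEN: AN² = √185² + 11² − 2·√185·11·cos(90°) = 306, so AN = 3·√34.

Therefore, the length of AN = 3·√34.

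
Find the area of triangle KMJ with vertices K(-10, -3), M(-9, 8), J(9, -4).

The Shoelace formula computes the area from vertex coordinates by summing cross products.
For vertices (-10,-3), (-9,8), (9,-4):
Signed sum = -10*8 - -9*-3 + -9*-4 - 9*8 + 9*-3 - -10*-4
= -107 + -36 + -67 = -210
Area = (1/2)|-210| = 105.

105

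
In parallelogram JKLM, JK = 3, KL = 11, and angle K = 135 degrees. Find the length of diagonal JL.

Law of cosines: d^2 = 3^2 + 11^2 - 2(3)(11)cos(135°) = 33*sqrt(2) + 130, so d = sqrt(33*sqrt(2) + 130).

sqrt(33*sqrt(2) + 130)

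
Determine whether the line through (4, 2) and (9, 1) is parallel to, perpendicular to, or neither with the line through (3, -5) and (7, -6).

Slope of line 1: m1 = (1 - 2)/(9 - 4) = -1/5 = -1/5
Slope of line 2: m2 = (-6 - -5)/(7 - 3) = -1/4 = -1/4
m1 != m2 (-1/5 != -1/4), so not parallel.
m1 * m2 = (-1/5) * (-1/4) = 1/20 != -1, so not perpendicular.
The lines are neither parallel nor perpendicular.

Neither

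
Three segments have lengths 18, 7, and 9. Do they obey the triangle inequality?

The longest side is 18. The other two sides sum to 7 + 9 = 16.
Since 16 ≤ 18, the two shorter sides cannot reach around to close the triangle.

No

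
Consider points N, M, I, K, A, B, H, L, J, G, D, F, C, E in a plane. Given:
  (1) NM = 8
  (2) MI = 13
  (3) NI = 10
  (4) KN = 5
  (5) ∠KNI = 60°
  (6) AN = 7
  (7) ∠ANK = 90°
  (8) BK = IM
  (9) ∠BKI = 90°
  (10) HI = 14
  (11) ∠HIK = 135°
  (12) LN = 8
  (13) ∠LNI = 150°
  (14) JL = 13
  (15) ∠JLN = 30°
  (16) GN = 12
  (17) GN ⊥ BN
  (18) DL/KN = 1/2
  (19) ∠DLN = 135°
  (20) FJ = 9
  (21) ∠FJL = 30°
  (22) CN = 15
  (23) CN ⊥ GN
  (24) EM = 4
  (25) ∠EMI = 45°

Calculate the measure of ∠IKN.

Step 1: By the law of cosines on triangle KNI: KI² = 5² + 10² − 2·5·10·cos(60°) = 75, so KI = 5·√3.
Step 2: By the inverse law of cosines on triangle IKN: cos(∠IKN) = ((5·√3)² + 5² − 10²) / (2·5·√3·5) = 0/86.6 = 0, so ∠IKN = 90°.

Therefore, the measure of angle ∠IKN = 90°.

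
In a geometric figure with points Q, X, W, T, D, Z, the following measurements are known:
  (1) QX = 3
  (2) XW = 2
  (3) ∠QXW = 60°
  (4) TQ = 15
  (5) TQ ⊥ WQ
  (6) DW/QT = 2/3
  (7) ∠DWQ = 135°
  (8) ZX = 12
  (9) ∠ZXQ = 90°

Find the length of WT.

Step 1: By the law of cosines on triangle QXW: QW² = 3² + 2² − 2·3·2·cos(60°) = 7, so QW = √7.
Step 2: By the law of cosines on triangle WQT: WT² = √7² + 15² − 2·√7·15·cos(90°) = 232, so WT = 2·√58.

Therefore, the length of WT = 2·√58.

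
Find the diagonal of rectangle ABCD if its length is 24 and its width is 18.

d = sqrt(24^2 + 18^2) = sqrt(900) = 30

30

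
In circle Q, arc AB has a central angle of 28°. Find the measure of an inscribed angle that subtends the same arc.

Inscribed angle = 28° / 2 = 14° (inscribed angle theorem).

14°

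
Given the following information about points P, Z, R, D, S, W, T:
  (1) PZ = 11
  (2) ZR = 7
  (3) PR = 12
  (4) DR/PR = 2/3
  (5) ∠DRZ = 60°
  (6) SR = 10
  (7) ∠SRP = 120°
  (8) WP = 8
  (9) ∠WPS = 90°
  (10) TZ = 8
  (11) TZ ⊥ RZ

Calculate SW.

Step 1: By the law of cosines on triangle SRP: SP² = 10² + 12² − 2·10·12·cos(120°) = 364, so SP = 2·√91.
Step 2: By the law of cosines on triangle SPW: SW² = (2·√91)² + 8² − 2·2·√91·8·cos(90°) = 428, so SW = 2·√107.

Therefore, the length of SW = 2·√107.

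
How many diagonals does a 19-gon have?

Each of the 19 vertices connects to 16 non-adjacent vertices via diagonals.
Total connections = 19 × 16 = 304, but each diagonal is counted twice.
Number of diagonals = 304 / 2 = 152.

152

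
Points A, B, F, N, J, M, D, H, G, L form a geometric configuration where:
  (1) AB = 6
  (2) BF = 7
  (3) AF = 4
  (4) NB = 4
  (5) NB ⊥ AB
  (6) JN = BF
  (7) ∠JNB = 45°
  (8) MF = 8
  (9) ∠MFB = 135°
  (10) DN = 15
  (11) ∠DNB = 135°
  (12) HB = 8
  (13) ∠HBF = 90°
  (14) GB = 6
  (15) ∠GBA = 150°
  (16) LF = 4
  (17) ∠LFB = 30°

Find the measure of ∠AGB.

Step 1: By the law of cosines on triangle GBA: GA² = 6² + 6² − 2·6·6·cos(150°) = 134.35, so GA ≈ 11.59.
Step 2: By the inverse law of cosines on triangle AGB: cos(∠AGB) = (11.59² + 6² − 6²) / (2·11.59·6) = 134.35/139.09 = 0.9659, so ∠AGB = 15°.

Therefore, the measure of angle ∠AGB = 15°.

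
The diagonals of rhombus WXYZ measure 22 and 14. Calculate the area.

The diagonals of a rhombus divide it into four right triangles.
Each triangle has legs 22/ 2 = 11 and 14/2 = 7, so each has area (1/2)*11*7 = 77/2.
Four such triangles give total area = (d1 * d2) / 2 = 154.

154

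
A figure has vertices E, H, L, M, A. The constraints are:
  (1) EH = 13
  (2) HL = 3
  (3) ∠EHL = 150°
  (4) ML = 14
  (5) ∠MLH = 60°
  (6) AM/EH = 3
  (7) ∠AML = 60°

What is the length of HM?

Step 1: By the law of cosines on triangle HLM: HM² = 3² + 14² − 2·3·14·cos(60°) = 163, so HM = √163.

Therefore, the length of HM = √163.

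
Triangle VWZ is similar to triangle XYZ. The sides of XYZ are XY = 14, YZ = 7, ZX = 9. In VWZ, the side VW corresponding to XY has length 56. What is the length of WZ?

Since the triangles are similar, the ratio of corresponding sides is constant.
Scale factor k = VW / XY = 56 / 14 = 4
WZ = k * YZ = 4 * 7 = 28

28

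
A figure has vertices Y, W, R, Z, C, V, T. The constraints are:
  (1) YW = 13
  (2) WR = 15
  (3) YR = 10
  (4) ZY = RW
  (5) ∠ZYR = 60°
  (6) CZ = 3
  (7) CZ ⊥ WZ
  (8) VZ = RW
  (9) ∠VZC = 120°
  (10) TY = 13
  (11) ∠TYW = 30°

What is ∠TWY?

Step 1: By the law of cosines on triangle WYT: WT² = 13² + 13² − 2·13·13·cos(30°) = 45.28, so WT ≈ 6.73.
Step 2: By the inverse law of cosines on triangle TWY: cos(∠TWY) = (6.73² + 13² − 13²) / (2·6.73·13) = 45.28/174.96 = 0.2588, so ∠TWY = 75°.

Therefore, the measure of angle ∠TWY = 75°.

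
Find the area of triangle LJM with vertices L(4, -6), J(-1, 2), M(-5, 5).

Using the Shoelace formula for a triangle:
Area = (1/2)|x0(y1 - y2) + x1(y2 - y0) + x2(y0 - y1)|
Area = (1/2)|4(2 - 5) + -1(5 - -6) + -5(-6 - 2)|
Area = (1/2)|-12 + -11 + 40|
Area = (1/2)|17|
Area = (1/2)(17)
Area = 17/2

17/2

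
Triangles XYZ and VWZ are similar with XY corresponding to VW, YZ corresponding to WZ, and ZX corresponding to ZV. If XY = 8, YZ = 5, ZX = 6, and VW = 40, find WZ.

k = 40/8 = 5. WZ = 5 * 5 = 25.

25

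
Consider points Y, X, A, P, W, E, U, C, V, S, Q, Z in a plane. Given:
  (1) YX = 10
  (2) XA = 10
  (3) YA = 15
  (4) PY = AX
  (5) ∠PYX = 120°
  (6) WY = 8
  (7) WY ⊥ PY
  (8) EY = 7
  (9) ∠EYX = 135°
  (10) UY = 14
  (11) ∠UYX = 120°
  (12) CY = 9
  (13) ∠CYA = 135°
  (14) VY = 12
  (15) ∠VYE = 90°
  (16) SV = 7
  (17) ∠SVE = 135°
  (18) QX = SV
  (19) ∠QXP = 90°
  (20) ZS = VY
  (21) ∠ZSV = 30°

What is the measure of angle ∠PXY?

From the given relations: PY = AX = 10.
Step 1: By the law of cosines on triangle XYP: XP² = 10² + 10² − 2·10·10·cos(120°) = 300, so XP = 10·√3.
Step 2: By the inverse law of cosines on triangle PXY: cos(∠PXY) = ((10·√3)² + 10² − 10²) / (2·10·√3·10) = 300/346.41 = 0.866, so ∠PXY = 30°.

Therefore, the measure of angle ∠PXY = 30°.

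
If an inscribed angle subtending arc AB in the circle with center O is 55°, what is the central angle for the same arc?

By the inscribed angle theorem, the central angle is twice the inscribed angle.
Central angle = 2 × 55° = 110°

110°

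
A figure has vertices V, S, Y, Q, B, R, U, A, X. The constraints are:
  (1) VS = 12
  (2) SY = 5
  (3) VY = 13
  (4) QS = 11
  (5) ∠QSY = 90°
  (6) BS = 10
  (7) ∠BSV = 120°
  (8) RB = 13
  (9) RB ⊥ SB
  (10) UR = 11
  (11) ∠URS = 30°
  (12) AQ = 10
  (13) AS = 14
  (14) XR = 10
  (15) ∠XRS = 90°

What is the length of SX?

Step 1: By the law of cosines on triangle SBR: SR² = 10² + 13² − 2·10·13·cos(90°) = 269, so SR ≈ 16.4.
Step 2: By the law of cosines on triangle SRX: SX² = 16.4² + 10² − 2·16.4·10·cos(90°) = 369, so SX = 3·√41.

Therefore, the length of SX = 3·√41.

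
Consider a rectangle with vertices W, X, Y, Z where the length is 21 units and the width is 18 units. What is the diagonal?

A rectangle's diagonal splits it into two right triangles, with the diagonal as the hypotenuse.
By the Pythagorean theorem, d^2 = 21^2 + 18^2 = 765.
Therefore d = sqrt(765) = 3*sqrt(85).

3*sqrt(85)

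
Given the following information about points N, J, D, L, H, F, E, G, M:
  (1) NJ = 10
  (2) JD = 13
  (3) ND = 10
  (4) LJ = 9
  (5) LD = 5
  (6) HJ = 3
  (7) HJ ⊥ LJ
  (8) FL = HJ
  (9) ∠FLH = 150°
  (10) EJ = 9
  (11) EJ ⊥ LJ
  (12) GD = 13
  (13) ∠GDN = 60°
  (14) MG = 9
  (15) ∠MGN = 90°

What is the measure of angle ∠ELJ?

Step 1: By the law of cosines on triangle LJE: LE² = 9² + 9² − 2·9·9·cos(90°) = 162, so LE = 9·√2.
Step 2: By the inverse law of cosines on triangle ELJ: cos(∠ELJ) = ((9·√2)² + 9² − 9²) / (2·9·√2·9) = 162/229.1 = 0.7071, so ∠ELJ = 45°.

Therefore, the measure of angle ∠ELJ = 45°.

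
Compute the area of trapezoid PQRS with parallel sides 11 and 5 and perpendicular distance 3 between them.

Area of a trapezoid = (base1 + base2) * height / 2
Area = (11 + 5) * 3 / 2
Area = 16 * 3 / 2
Area = 48 / 2
Area = 24

24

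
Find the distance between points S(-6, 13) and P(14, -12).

d = sqrt((14 - -6)^2 + (-12 - 13)^2)
d = sqrt(20^2 + -25^2)
d = sqrt(400 + 625)
d = sqrt(1025) = 5*sqrt(41)

5*sqrt(41)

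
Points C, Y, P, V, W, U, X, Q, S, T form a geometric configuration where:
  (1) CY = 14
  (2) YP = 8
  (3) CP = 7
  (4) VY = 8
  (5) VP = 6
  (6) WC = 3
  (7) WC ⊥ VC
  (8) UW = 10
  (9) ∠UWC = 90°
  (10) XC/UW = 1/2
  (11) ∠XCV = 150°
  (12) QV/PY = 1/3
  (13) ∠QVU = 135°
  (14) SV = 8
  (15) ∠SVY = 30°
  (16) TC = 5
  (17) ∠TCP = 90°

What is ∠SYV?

Step 1: By the law of cosines on triangle YVS: YS² = 8² + 8² − 2·8·8·cos(30°) = 17.15, so YS ≈ 4.14.
Step 2: By the inverse law of cosines on triangle SYV: cos(∠SYV) = (4.14² + 8² − 8²) / (2·4.14·8) = 17.15/66.26 = 0.2588, so ∠SYV = 75°.

Therefore, the measure of angle ∠SYV = 75°.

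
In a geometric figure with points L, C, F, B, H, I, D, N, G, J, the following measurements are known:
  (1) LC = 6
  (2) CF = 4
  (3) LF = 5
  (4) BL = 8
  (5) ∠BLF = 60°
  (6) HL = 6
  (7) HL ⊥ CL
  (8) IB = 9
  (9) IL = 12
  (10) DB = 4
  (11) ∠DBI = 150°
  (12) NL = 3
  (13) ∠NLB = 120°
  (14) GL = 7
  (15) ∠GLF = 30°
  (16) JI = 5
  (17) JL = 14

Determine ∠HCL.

Step 1: By the law of cosines on triangle CLH: CH² = 6² + 6² − 2·6·6·cos(90°) = 72, so CH = 6·√2.
Step 2: By the inverse law of cosines on triangle HCL: cos(∠HCL) = ((6·√2)² + 6² − 6²) / (2·6·√2·6) = 72/101.82 = 0.7071, so ∠HCL = 45°.

Therefore, the measure of angle ∠HCL = 45°.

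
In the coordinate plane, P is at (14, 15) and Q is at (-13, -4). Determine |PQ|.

d = sqrt((-27)^2 + (-19)^2) = sqrt(1090)

sqrt(1090)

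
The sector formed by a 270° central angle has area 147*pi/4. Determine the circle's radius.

Sector area A = πr² × θ/360, so r² = 360A / (πθ).
r² = 360 × 147*pi/4 / (π × 270)
r² = 49
r = 7

7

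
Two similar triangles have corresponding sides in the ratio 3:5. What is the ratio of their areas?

Area scales with the square of linear dimensions. If every length is multiplied by 3/5, then the area is multiplied by (3/5)^2 = 9/25.
The area ratio is 9:25.

9:25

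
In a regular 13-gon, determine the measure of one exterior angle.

Each exterior angle of a regular n-gon is 360 / n.
For n = 13: 360 / 13 = 360/13 degrees.

360/13 degrees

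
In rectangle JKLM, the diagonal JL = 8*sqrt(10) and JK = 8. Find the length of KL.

The diagonal of a rectangle forms a right triangle with the two sides.
Rearranging the Pythagorean theorem: missing side = sqrt(d^2 - known^2).
= sqrt(640 - 64) = sqrt(576) = 24.

24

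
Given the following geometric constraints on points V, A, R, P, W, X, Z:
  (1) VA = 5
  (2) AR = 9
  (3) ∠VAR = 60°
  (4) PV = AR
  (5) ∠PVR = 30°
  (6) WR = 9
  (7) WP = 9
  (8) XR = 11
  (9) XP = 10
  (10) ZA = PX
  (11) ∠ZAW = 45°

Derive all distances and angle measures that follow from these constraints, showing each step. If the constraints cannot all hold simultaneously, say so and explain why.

The constraints are consistent.

From the given relations:
  PV = AR = 9
  ZA = PX = 10

Step 1: From VA = 5, AR = 9, and ∠VAR = 60°, by the law of cosines:
  VR² = VA² + AR² - 2·VA·AR·cos(60°) = 25 + 81 - 45 = 61
  VR = √61

Step 2: From RV = √61, VP = 9, and ∠RVP = 30°, by the law of cosines:
  RP² = RV² + VP² - 2·RV·VP·cos(30°) = 61 + 81 - 121.7 = 20.25
  RP ≈ 4.5

Step 3: From VA = 5, VR = √61, AR = 9, by the inverse law of cosines:
  cos(∠AVR) = (VA² + VR² - AR²) / (2·VA·VR)
  ∠AVR = 86.33°

Step 4: From RA = 9, RV = √61, AV = 5, by the inverse law of cosines:
  cos(∠ARV) = (RA² + RV² - AV²) / (2·RA·RV)
  ∠ARV = 33.67°

Step 5: From RP = 4.5, RV = √61, PV = 9, by the inverse law of cosines:
  cos(∠PRV) = (RP² + RV² - PV²) / (2·RP·RV)
  ∠PRV = 89.8°

Step 6: From RP = 4.5, RW = 9, PW = 9, by the inverse law of cosines:
  cos(∠PRW) = (RP² + RW² - PW²) / (2·RP·RW)
  ∠PRW = 75.52°

Step 7: From RP = 4.5, RX = 11, PX = 10, by the inverse law of cosines:
  cos(∠PRX) = (RP² + RX² - PX²) / (2·RP·RX)
  ∠PRX = 65.38°

Step 8: From PR = 4.5, PV = 9, RV = √61, by the inverse law of cosines:
  cos(∠RPV) = (PR² + PV² - RV²) / (2·PR·PV)
  ∠RPV = 60.2°

Step 9: From PR = 4.5, PW = 9, RW = 9, by the inverse law of cosines:
  cos(∠RPW) = (PR² + PW² - RW²) / (2·PR·PW)
  ∠RPW = 75.52°

Step 10: From PR = 4.5, PX = 10, RX = 11, by the inverse law of cosines:
  cos(∠RPX) = (PR² + PX² - RX²) / (2·PR·PX)
  ∠RPX = 90.48°

Step 11: From WP = 9, WR = 9, PR = 4.5, by the inverse law of cosines:
  cos(∠PWR) = (WP² + WR² - PR²) / (2·WP·WR)
  ∠PWR = 28.96°

Step 12: From XP = 10, XR = 11, PR = 4.5, by the inverse law of cosines:
  cos(∠PXR) = (XP² + XR² - PR²) / (2·XP·XR)
  ∠PXR = 24.15°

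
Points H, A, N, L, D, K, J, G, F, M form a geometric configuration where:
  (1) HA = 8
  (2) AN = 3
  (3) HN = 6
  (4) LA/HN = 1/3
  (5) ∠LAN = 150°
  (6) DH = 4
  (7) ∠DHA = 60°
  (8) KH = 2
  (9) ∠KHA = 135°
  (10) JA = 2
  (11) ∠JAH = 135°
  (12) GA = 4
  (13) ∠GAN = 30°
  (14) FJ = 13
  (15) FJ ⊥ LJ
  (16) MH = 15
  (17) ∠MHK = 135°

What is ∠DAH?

Step 1: By the law of cosines on triangle AHD: AD² = 8² + 4² − 2·8·4·cos(60°) = 48, so AD = 4·√3.
Step 2: By the inverse law of cosines on triangle DAH: cos(∠DAH) = ((4·√3)² + 8² − 4²) / (2·4·√3·8) = 96/110.85 = 0.866, so ∠DAH = 30°.

Therefore, the measure of angle ∠DAH = 30°.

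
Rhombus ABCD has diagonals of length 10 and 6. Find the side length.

The diagonals of a rhombus bisect each other at right angles.
Half-diagonals: 10/2 = 5 and 6/2 = 3
side = sqrt(5^2 + 3^2)
side = sqrt(25 + 9)
side = sqrt(34)

sqrt(34)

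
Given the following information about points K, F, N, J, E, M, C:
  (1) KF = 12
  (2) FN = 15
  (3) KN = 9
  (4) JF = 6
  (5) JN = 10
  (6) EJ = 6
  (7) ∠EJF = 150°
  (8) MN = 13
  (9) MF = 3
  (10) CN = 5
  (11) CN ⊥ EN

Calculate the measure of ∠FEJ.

Step 1: By the law of cosines on triangle EJF: EF² = 6² + 6² − 2·6·6·cos(150°) = 134.35, so EF ≈ 11.59.
Step 2: By the inverse law of cosines on triangle FEJ: cos(∠FEJ) = (11.59² + 6² − 6²) / (2·11.59·6) = 134.35/139.09 = 0.9659, so ∠FEJ = 15°.

Therefore, the measure of angle ∠FEJ = 15°.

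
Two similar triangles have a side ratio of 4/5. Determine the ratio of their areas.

The ratio of areas of similar triangles equals the square of the side ratio.
Side ratio = 4:5
Area ratio = (4/5)^2 = 16/25 = 16:25

16:25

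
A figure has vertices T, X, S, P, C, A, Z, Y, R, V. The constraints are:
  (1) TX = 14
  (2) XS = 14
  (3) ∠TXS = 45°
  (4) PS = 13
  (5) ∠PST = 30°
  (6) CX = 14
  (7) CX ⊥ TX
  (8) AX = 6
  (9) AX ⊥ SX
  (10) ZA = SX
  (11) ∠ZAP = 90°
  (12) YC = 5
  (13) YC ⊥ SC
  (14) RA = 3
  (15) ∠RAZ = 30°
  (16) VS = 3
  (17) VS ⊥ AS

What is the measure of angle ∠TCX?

Step 1: By the law of cosines on triangle CXT: CT² = 14² + 14² − 2·14·14·cos(90°) = 392, so CT = 14·√2.
Step 2: By the inverse law of cosines on triangle TCX: cos(∠TCX) = ((14·√2)² + 14² − 14²) / (2·14·√2·14) = 392/554.37 = 0.7071, so ∠TCX = 45°.

Therefore, the measure of angle ∠TCX = 45°.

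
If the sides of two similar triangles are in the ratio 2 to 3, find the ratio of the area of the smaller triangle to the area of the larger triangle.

Area scales with the square of linear dimensions. If every length is multiplied by 2/3, then the area is multiplied by (2/3)^2 = 4/9.
The area ratio is 4:9.

4:9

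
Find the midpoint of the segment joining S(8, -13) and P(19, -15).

The midpoint is the point halfway along the segment.
Move half the horizontal distance: 8 + (19 - 8)/2 = 8 + 11/2 = 27/2
Move half the vertical distance: -13 + (-15 - -13)/2 = -13 + -2/2 = -14
Midpoint = (27/2, -14)

(27/2, -14)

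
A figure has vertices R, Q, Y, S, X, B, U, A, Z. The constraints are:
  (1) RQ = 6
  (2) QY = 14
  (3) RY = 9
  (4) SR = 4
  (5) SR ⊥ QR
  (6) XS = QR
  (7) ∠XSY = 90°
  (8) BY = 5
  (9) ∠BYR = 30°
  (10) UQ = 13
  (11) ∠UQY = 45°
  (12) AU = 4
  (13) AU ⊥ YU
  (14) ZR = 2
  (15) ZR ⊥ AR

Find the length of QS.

Step 1: By the law of cosines on triangle QRS: QS² = 6² + 4² − 2·6·4·cos(90°) = 52, so QS = 2·√13.

Therefore, the length of QS = 2·√13.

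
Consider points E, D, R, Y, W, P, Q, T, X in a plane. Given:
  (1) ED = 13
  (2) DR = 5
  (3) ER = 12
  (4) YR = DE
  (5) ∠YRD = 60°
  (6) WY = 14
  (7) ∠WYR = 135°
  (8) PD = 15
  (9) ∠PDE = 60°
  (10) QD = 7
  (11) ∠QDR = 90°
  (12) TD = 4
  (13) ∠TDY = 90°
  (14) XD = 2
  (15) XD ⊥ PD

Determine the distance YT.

From the given relations: YR = DE = 13.
Step 1: By the law of cosines on triangle DRY: DY² = 5² + 13² − 2·5·13·cos(60°) = 129, so DY = √129.
Step 2: By the law of cosines on triangle YDT: YT² = √129² + 4² − 2·√129·4·cos(90°) = 145, so YT = √145.

Therefore, the length of YT = √145.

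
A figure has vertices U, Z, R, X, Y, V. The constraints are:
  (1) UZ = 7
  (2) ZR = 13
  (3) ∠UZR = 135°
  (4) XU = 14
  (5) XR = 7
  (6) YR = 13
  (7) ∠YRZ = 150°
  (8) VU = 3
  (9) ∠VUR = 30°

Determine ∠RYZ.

Step 1: By the law of cosines on triangle YRZ: YZ² = 13² + 13² − 2·13·13·cos(150°) = 630.72, so YZ ≈ 25.11.
Step 2: By the inverse law of cosines on triangle RYZ: cos(∠RYZ) = (13² + 25.11² − 13²) / (2·13·25.11) = 630.72/652.97 = 0.9659, so ∠RYZ = 15°.

Therefore, the measure of angle ∠RYZ = 15°.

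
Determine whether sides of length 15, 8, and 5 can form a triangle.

No.
The triangle inequality is violated: 8 + 5 = 13 ≤ 15.
These lengths cannot form a triangle.

No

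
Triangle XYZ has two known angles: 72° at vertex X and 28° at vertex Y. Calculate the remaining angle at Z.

By the triangle angle sum property, the three interior angles of any triangle add up to 180°.
We know angle X = 72° and angle Y = 28°, so their sum is 100°.
Therefore angle Z = 180° - 100° = 80°.

80 degrees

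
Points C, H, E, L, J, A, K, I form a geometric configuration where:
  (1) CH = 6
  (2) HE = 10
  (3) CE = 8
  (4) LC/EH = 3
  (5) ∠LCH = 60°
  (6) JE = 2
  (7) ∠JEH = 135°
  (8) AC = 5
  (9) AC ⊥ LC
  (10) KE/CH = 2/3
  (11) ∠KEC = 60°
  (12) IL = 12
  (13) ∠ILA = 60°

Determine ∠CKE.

From the given relations: KE = 2/3·CH = 2/3·6 = 4.
Step 1: By the law of cosines on triangle KEC: KC² = 4² + 8² − 2·4·8·cos(60°) = 48, so KC = 4·√3.
Step 2: By the inverse law of cosines on triangle CKE: cos(∠CKE) = ((4·√3)² + 4² − 8²) / (2·4·√3·4) = 0/55.43 = 0, so ∠CKE = 90°.

Therefore, the measure of angle ∠CKE = 90°.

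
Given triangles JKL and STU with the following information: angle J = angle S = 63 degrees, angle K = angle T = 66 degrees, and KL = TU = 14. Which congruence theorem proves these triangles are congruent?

The given information matches AAS: Two pairs of corresponding angles and a non-included side are equal (Angle-Angle-Side).

AAS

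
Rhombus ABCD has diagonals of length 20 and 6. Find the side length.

The diagonals of a rhombus bisect each other at right angles.
Half-diagonals: 20/2 = 10 and 6/2 = 3
side = sqrt(10^2 + 3^2)
side = sqrt(100 + 9)
side = sqrt(109)

sqrt(109)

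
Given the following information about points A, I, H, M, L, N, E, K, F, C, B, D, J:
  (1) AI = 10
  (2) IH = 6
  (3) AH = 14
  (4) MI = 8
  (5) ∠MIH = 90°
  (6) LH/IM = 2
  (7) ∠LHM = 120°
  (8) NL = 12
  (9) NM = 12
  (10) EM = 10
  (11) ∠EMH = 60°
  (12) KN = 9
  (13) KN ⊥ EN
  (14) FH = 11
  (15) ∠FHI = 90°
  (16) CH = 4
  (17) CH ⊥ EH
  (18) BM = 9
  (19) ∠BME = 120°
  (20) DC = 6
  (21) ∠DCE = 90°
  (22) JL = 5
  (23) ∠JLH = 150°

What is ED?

Step 1: By the law of cosines on triangle HIM: HM² = 6² + 8² − 2·6·8·cos(90°) = 100, so HM = 10.
Step 2: By the law of cosines on triangle EMH: EH² = 10² + 10² − 2·10·10·cos(60°) = 100, so EH = 10.
Step 3: By the law of cosines on triangle EHC: EC² = 10² + 4² − 2·10·4·cos(90°) = 116, so EC = 2·√29.
Step 4: By the law of cosines on triangle ECD: ED² = (2·√29)² + 6² − 2·2·√29·6·cos(90°) = 152, so ED = 2·√38.

Therefore, the length of ED = 2·√38.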